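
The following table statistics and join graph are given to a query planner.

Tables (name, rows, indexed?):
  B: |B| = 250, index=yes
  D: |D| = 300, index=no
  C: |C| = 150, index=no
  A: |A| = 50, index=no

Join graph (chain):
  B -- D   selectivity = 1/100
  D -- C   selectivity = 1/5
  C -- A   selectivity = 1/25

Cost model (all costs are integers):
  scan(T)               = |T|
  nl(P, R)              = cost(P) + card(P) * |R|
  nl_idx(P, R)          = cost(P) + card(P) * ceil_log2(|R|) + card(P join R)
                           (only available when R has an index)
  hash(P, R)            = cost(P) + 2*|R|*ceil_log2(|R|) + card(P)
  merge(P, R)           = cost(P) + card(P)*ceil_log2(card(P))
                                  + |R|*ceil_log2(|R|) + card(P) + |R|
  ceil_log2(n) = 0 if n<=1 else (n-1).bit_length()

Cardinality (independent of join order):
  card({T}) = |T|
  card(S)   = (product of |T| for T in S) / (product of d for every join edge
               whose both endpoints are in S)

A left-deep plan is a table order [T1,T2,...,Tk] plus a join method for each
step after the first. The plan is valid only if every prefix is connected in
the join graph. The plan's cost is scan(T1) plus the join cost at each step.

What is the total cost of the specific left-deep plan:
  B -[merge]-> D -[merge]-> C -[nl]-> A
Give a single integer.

step 1: scan B: cost=250, card=250
step 2: join D via merge
    card(P join D) = 250*300/(100) = 750
    cost = 250 + 250*8 + 300*9 + 250 + 300 = 5500
step 3: join C via merge
    card(P join C) = 750*150/(5) = 22500
    cost = 5500 + 750*10 + 150*8 + 750 + 150 = 15100
step 4: join A via nl
    card(P join A) = 22500*50/(25) = 45000
    cost = 15100 + 22500*50 = 1140100

1140100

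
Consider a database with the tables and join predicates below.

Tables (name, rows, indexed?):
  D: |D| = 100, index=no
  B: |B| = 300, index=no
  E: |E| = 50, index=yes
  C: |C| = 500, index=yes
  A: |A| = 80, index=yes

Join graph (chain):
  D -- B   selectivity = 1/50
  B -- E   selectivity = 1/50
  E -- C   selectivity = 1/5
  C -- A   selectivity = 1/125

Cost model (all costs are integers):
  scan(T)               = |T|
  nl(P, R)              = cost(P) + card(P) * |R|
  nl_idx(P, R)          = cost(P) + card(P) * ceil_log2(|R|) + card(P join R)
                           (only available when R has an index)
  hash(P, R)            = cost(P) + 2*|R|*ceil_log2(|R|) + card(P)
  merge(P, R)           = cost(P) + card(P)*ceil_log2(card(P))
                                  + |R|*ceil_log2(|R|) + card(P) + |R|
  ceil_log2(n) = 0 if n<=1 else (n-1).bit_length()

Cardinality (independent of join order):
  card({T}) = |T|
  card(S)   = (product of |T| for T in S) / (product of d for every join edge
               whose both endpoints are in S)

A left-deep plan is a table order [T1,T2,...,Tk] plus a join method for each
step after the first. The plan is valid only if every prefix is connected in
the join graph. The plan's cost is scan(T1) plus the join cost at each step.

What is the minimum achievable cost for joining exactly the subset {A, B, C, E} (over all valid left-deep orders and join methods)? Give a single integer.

Selinger DP over subsets of {A,B,C,E}:
  {B}: scan cost=300, card=300
  {E}: scan cost=50, card=50
  {C}: scan cost=500, card=500
  {A}: scan cost=80, card=80
  {BE}: card=300; try (E,hash)→1200, (E,nl_idx)→2400, (B,merge)→3400, (E,merge)→3650, (B,hash)→5500, (B,nl)→15050 …(+1); best=1200 via (E,hash)
  {CE}: card=5000; try (E,hash)→1600, (C,merge)→5400, (C,nl_idx)→5500, (E,merge)→5850, (E,nl_idx)→8500, (C,hash)→9100 …(+2); best=1600 via (E,hash)
  {AC}: card=320; try (C,nl_idx)→1120, (A,hash)→2120, (A,nl_idx)→4320, (C,merge)→5720, (A,merge)→6140, (C,hash)→9160 …(+2); best=1120 via (C,nl_idx)
  {BCE}: card=30000; try (C,merge)→9200, (C,hash)→10500, (B,hash)→12000, (C,nl_idx)→33900, (B,merge)→74600, (C,nl)→151200 …(+1); best=9200 via (C,merge)
  {ACE}: card=3200; try (E,hash)→2040, (E,merge)→4670, (E,nl_idx)→6240, (A,hash)→7720, (E,nl)→17120, (A,nl_idx)→39800 …(+2); best=2040 via (E,hash)
  {ABCE}: card=19200; try (B,hash)→10640, (A,hash)→40320, (B,merge)→46640, (A,nl_idx)→238400, (A,merge)→489840, (B,nl)→962040 …(+1); best=10640 via (B,hash)

10640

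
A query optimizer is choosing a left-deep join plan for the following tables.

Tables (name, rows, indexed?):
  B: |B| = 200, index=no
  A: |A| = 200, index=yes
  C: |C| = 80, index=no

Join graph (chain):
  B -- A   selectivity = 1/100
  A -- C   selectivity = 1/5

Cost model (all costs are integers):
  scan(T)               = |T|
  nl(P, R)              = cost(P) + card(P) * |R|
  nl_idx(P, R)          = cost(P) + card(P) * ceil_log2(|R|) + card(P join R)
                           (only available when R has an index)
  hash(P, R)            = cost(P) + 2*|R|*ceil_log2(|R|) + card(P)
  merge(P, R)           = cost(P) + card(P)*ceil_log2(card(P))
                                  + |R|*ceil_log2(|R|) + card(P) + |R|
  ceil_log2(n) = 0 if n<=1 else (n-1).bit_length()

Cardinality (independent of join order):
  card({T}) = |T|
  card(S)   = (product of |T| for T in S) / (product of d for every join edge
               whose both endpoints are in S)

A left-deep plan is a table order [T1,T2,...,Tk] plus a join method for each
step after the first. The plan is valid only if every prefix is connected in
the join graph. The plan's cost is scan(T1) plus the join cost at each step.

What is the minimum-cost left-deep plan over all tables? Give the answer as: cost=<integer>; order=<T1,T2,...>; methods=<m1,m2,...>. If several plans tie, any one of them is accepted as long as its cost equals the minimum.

cost=3720; order=B,A,C; methods=nl_idx,hash

Selinger DP (subsets sized 1..n):
  {B}: scan cost=200, card=200
  {A}: scan cost=200, card=200
  {C}: scan cost=80, card=80
  {AB}: card=400; try (A,nl_idx)→2200, (B,hash)→3600, (A,hash)→3600, (B,merge)→3800, (A,merge)→3800, (B,nl)→40200 …(+1); best=2200 via (A,nl_idx)
  {AC}: card=3200; try (C,hash)→1520, (A,merge)→2520, (C,merge)→2640, (A,hash)→3360, (A,nl_idx)→3920, (A,nl)→16080 …(+1); best=1520 via (C,hash)
  {ABC}: card=6400; try (C,hash)→3720, (C,merge)→6840, (B,hash)→7920, (C,nl)→34200, (B,merge)→44920, (B,nl)→641520; best=3720 via (C,hash)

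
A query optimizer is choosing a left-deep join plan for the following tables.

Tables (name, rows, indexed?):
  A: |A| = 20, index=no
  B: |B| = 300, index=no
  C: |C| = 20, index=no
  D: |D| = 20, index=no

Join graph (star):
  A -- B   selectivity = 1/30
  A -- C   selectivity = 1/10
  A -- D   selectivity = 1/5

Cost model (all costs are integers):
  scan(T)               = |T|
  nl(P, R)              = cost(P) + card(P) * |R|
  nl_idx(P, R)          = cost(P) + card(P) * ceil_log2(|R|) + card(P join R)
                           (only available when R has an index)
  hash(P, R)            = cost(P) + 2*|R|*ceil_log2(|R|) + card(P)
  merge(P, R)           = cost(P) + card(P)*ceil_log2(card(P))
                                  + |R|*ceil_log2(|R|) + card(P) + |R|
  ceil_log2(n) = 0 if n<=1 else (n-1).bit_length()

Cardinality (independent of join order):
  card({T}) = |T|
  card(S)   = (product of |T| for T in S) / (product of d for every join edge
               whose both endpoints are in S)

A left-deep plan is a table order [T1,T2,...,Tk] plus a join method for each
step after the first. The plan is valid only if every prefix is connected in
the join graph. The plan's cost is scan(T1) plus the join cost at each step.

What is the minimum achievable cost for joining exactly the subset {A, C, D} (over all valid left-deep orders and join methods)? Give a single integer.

480

Selinger DP over subsets of {A,C,D}:
  {A}: scan cost=20, card=20
  {C}: scan cost=20, card=20
  {D}: scan cost=20, card=20
  {AC}: card=40; try (C,hash)→240, (A,hash)→240, (C,merge)→260, (A,merge)→260, (C,nl)→420, (A,nl)→420; best=240 via (C,hash)
  {AD}: card=80; try (D,hash)→240, (A,hash)→240, (D,merge)→260, (A,merge)→260, (D,nl)→420, (A,nl)→420; best=240 via (D,hash)
  {ACD}: card=160; try (D,hash)→480, (C,hash)→520, (D,merge)→640, (C,merge)→1000, (D,nl)→1040, (C,nl)→1840; best=480 via (D,hash)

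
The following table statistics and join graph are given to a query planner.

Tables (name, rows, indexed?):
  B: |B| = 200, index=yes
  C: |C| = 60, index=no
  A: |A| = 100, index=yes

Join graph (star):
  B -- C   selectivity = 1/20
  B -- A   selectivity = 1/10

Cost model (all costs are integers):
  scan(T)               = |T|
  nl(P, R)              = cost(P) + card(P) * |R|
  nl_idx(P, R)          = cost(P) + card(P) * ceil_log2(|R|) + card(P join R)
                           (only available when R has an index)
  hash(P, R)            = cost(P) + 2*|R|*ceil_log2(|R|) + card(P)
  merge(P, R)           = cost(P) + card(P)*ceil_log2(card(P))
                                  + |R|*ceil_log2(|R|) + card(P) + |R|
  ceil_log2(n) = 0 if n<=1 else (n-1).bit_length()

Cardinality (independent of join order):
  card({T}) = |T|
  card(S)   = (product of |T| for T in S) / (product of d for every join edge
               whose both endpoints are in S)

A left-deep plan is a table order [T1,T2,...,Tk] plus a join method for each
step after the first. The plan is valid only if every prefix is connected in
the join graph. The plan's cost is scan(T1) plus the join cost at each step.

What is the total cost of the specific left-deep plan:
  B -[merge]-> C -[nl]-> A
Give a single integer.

step 1: scan B: cost=200, card=200
step 2: join C via merge
    card(P join C) = 200*60/(20) = 600
    cost = 200 + 200*8 + 60*6 + 200 + 60 = 2420
step 3: join A via nl
    card(P join A) = 600*100/(10) = 6000
    cost = 2420 + 600*100 = 62420

62420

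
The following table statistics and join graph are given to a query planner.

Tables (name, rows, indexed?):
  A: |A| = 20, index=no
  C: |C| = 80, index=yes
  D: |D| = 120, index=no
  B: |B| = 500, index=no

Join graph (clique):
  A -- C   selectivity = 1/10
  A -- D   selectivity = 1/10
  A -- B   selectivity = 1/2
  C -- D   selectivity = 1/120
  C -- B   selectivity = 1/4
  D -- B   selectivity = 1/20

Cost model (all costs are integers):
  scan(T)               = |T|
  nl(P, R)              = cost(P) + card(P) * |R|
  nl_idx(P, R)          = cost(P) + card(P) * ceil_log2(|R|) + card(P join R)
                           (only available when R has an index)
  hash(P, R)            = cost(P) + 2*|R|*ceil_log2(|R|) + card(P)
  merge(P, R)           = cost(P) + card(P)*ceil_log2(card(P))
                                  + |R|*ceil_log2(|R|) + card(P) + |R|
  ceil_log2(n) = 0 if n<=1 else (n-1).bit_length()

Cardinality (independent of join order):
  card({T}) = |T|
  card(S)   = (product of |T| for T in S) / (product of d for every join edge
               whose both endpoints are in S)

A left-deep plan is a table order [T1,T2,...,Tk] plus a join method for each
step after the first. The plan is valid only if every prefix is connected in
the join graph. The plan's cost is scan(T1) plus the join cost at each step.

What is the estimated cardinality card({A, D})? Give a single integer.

240

Tables in S: A(20), D(120)
Edges inside S: A-D(d=10)
numerator = 20 * 120 = 2400
denominator = 10 = 10
card(S) = 2400 / 10 = 240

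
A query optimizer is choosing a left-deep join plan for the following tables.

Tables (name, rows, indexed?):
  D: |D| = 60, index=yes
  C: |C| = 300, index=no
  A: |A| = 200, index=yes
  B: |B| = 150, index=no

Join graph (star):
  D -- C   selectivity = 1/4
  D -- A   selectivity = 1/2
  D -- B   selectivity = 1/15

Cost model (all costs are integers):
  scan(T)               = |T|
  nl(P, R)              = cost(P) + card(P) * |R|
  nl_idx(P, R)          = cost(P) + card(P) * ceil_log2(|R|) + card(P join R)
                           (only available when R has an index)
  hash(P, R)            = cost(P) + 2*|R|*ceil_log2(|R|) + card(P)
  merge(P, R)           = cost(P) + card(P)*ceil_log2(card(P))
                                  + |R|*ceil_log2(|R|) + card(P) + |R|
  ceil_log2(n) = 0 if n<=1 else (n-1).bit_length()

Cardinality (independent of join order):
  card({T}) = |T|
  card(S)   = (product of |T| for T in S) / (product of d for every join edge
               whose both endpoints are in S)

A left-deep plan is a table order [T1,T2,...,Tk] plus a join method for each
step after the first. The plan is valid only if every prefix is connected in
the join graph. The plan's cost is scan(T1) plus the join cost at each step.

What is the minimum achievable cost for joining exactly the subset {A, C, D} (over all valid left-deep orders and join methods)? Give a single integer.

Selinger DP over subsets of {A,C,D}:
  {D}: scan cost=60, card=60
  {C}: scan cost=300, card=300
  {A}: scan cost=200, card=200
  {CD}: card=4500; try (D,hash)→1320, (C,merge)→3480, (D,merge)→3720, (C,hash)→5520, (D,nl_idx)→6600, (C,nl)→18060 …(+1); best=1320 via (D,hash)
  {AD}: card=6000; try (D,hash)→1120, (A,merge)→2280, (D,merge)→2420, (A,hash)→3320, (A,nl_idx)→6540, (D,nl_idx)→7400 …(+2); best=1120 via (D,hash)
  {ACD}: card=450000; try (A,hash)→9020, (C,hash)→12520, (A,merge)→66120, (C,merge)→88120, (A,nl_idx)→487320, (A,nl)→901320 …(+1); best=9020 via (A,hash)

9020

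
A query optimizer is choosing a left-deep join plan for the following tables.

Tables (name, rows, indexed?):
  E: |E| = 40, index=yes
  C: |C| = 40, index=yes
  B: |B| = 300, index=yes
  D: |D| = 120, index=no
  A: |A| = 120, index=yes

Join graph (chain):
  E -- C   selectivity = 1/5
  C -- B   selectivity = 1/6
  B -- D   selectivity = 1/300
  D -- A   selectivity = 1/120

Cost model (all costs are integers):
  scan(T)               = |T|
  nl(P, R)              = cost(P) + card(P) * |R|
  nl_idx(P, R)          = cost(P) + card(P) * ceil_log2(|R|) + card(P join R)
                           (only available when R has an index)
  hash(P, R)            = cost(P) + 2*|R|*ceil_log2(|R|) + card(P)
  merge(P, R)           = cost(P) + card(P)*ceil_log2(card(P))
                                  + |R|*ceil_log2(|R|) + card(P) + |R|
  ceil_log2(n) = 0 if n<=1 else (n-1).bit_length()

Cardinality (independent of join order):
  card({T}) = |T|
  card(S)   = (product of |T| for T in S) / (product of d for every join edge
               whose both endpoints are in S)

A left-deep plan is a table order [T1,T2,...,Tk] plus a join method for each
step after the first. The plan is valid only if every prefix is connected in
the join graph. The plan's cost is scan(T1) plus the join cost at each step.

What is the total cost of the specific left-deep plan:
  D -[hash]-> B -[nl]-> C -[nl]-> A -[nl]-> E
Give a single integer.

step 1: scan D: cost=120, card=120
step 2: join B via hash
    card(P join B) = 120*300/(300) = 120
    cost = 120 + 2*300*9 + 120 = 5640
step 3: join C via nl
    card(P join C) = 120*40/(6) = 800
    cost = 5640 + 120*40 = 10440
step 4: join A via nl
    card(P join A) = 800*120/(120) = 800
    cost = 10440 + 800*120 = 106440
step 5: join E via nl
    card(P join E) = 800*40/(5) = 6400
    cost = 106440 + 800*40 = 138440

138440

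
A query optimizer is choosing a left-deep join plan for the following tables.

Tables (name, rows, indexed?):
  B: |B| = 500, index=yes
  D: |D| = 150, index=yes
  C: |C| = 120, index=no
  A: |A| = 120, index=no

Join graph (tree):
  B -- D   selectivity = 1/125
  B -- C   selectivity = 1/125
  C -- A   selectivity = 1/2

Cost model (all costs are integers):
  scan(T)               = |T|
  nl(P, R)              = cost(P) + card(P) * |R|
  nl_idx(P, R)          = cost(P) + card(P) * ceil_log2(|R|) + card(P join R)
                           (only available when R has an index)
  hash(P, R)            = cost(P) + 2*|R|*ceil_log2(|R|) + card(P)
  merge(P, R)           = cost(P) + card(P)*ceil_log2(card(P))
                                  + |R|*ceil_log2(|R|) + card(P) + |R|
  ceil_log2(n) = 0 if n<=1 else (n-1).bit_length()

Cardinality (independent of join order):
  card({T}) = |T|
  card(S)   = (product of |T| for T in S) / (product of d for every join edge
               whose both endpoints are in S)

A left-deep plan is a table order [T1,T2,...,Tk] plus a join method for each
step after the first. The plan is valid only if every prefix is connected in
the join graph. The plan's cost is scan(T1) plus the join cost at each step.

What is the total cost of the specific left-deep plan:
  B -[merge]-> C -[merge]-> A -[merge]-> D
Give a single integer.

step 1: scan B: cost=500, card=500
step 2: join C via merge
    card(P join C) = 500*120/(125) = 480
    cost = 500 + 500*9 + 120*7 + 500 + 120 = 6460
step 3: join A via merge
    card(P join A) = 480*120/(2) = 28800
    cost = 6460 + 480*9 + 120*7 + 480 + 120 = 12220
step 4: join D via merge
    card(P join D) = 28800*150/(125) = 34560
    cost = 12220 + 28800*15 + 150*8 + 28800 + 150 = 474370

474370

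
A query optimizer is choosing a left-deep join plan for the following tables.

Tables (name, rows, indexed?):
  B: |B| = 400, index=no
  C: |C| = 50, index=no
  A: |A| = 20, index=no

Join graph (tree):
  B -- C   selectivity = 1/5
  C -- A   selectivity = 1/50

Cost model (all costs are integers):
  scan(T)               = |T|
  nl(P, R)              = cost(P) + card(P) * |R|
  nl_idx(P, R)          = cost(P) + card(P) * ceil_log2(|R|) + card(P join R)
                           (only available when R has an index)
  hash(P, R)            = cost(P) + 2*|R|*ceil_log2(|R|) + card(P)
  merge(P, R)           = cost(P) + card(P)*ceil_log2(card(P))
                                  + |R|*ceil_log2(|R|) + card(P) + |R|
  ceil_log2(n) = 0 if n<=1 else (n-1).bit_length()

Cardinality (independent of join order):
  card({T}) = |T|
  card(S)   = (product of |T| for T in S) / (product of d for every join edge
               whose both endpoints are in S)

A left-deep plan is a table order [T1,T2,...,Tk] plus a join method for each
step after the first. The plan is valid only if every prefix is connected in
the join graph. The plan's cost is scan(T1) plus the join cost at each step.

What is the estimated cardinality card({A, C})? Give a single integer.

Tables in S: A(20), C(50)
Edges inside S: C-A(d=50)
numerator = 20 * 50 = 1000
denominator = 50 = 50
card(S) = 1000 / 50 = 20

20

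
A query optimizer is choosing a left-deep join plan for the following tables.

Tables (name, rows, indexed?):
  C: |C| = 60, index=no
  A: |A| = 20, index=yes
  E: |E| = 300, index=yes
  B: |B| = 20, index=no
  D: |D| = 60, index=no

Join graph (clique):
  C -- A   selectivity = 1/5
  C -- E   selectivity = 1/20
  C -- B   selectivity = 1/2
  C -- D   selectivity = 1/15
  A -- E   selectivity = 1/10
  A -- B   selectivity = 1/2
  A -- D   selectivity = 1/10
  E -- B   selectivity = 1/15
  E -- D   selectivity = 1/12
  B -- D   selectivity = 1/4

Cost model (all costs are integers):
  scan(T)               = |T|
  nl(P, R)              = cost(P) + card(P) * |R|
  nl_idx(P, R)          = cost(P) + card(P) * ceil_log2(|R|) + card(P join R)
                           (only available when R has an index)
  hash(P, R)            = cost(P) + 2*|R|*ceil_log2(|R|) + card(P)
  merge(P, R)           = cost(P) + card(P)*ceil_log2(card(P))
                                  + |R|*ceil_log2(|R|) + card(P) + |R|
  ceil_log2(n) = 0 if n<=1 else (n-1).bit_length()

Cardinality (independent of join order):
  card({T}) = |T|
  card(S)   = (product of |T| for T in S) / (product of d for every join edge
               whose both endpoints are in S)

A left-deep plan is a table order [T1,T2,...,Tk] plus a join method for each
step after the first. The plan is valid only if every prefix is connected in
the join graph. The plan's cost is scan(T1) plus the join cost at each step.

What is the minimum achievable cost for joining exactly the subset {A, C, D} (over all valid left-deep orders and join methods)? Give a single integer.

Selinger DP over subsets of {A,C,D}:
  {C}: scan cost=60, card=60
  {A}: scan cost=20, card=20
  {D}: scan cost=60, card=60
  {AC}: card=240; try (A,hash)→320, (C,merge)→560, (A,merge)→600, (A,nl_idx)→600, (C,hash)→760, (C,nl)→1220 …(+1); best=320 via (A,hash)
  {CD}: card=240; try (D,hash)→840, (C,hash)→840, (D,merge)→900, (C,merge)→900, (D,nl)→3660, (C,nl)→3660; best=840 via (D,hash)
  {AD}: card=120; try (A,hash)→320, (A,nl_idx)→480, (D,merge)→560, (A,merge)→600, (D,hash)→760, (D,nl)→1220 …(+1); best=320 via (A,hash)
  {ACD}: card=96; try (C,hash)→1160, (D,hash)→1280, (A,hash)→1280, (C,merge)→1700, (A,nl_idx)→2136, (D,merge)→2900 …(+4); best=1160 via (C,hash)

1160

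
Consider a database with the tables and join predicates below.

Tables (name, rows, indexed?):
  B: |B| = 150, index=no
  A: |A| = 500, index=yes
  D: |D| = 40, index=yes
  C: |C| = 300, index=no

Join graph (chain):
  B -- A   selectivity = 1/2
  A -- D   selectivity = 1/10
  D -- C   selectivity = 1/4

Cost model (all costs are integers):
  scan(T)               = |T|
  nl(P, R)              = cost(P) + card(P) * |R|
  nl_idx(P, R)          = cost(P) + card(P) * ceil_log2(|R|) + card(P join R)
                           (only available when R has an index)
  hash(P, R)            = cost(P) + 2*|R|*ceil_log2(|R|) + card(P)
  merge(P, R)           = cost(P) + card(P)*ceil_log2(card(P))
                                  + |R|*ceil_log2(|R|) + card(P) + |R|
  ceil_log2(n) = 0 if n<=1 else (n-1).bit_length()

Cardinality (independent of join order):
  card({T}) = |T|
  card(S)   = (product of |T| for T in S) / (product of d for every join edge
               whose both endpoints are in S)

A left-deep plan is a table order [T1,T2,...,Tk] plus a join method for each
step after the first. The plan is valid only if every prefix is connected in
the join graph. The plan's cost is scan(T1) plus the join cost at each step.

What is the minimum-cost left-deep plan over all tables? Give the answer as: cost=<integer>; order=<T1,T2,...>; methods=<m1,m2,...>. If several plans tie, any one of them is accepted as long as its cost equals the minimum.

cost=161280; order=A,D,B,C; methods=hash,hash,hash

Selinger DP (subsets sized 1..n):
  {B}: scan cost=150, card=150
  {A}: scan cost=500, card=500
  {D}: scan cost=40, card=40
  {C}: scan cost=300, card=300
  {AB}: card=37500; try (B,hash)→3400, (A,merge)→6500, (B,merge)→6850, (A,hash)→9300, (A,nl_idx)→39000, (A,nl)→75150 …(+1); best=3400 via (B,hash)
  {AD}: card=2000; try (D,hash)→1480, (A,nl_idx)→2400, (A,merge)→5320, (D,nl_idx)→5500, (D,merge)→5780, (A,hash)→9080 …(+2); best=1480 via (D,hash)
  {CD}: card=3000; try (D,hash)→1080, (C,merge)→3320, (D,merge)→3580, (D,nl_idx)→5100, (C,hash)→5480, (C,nl)→12040 …(+1); best=1080 via (D,hash)
  {ABD}: card=150000; try (B,hash)→5880, (B,merge)→26830, (D,hash)→41380, (B,nl)→301480, (D,nl_idx)→378400, (D,merge)→641180 …(+1); best=5880 via (B,hash)
  {ACD}: card=150000; try (C,hash)→8880, (A,hash)→13080, (C,merge)→28480, (A,merge)→45080, (A,nl_idx)→178080, (C,nl)→601480 …(+1); best=8880 via (C,hash)
  {ABCD}: card=11250000; try (C,hash)→161280, (B,hash)→161280, (C,merge)→2858880, (B,merge)→2860230, (B,nl)→22508880, (C,nl)→45005880; best=161280 via (C,hash)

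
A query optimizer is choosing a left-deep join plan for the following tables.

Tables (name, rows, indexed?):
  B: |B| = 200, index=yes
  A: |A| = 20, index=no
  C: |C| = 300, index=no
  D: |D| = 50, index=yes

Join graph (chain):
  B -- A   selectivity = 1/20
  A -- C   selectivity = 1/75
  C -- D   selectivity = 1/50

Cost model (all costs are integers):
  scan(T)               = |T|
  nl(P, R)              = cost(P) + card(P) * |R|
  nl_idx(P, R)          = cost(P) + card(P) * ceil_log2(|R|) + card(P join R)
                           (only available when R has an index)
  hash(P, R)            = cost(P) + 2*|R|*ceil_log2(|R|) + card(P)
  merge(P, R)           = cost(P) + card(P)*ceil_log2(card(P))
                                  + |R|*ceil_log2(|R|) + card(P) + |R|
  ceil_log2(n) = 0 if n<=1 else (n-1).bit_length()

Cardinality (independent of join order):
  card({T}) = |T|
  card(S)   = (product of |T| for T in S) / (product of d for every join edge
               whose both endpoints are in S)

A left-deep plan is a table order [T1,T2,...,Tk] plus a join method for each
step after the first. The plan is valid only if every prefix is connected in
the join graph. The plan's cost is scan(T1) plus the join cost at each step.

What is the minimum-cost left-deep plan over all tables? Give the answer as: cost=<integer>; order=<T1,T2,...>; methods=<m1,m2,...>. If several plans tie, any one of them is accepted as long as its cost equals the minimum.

cost=2800; order=C,A,D,B; methods=hash,nl_idx,nl_idx

Selinger DP (subsets sized 1..n):
  {B}: scan cost=200, card=200
  {A}: scan cost=20, card=20
  {C}: scan cost=300, card=300
  {D}: scan cost=50, card=50
  {AB}: card=200; try (B,nl_idx)→380, (A,hash)→600, (B,merge)→1940, (A,merge)→2120, (B,hash)→3240, (B,nl)→4020 …(+1); best=380 via (B,nl_idx)
  {AC}: card=80; try (A,hash)→800, (C,merge)→3140, (A,merge)→3420, (C,hash)→5440, (C,nl)→6020, (A,nl)→6300; best=800 via (A,hash)
  {CD}: card=300; try (D,hash)→1200, (D,nl_idx)→2400, (C,merge)→3400, (D,merge)→3650, (C,hash)→5500, (C,nl)→15050 …(+1); best=1200 via (D,hash)
  {ABC}: card=800; try (B,nl_idx)→2240, (B,merge)→3240, (B,hash)→4080, (C,merge)→5180, (C,hash)→5980, (B,nl)→16800 …(+1); best=2240 via (B,nl_idx)
  {ACD}: card=80; try (D,nl_idx)→1360, (D,hash)→1480, (A,hash)→1700, (D,merge)→1790, (A,merge)→4320, (D,nl)→4800 …(+1); best=1360 via (D,nl_idx)
  {ABCD}: card=800; try (B,nl_idx)→2800, (D,hash)→3640, (B,merge)→3800, (B,hash)→4640, (D,nl_idx)→7840, (D,merge)→11390 …(+2); best=2800 via (B,nl_idx)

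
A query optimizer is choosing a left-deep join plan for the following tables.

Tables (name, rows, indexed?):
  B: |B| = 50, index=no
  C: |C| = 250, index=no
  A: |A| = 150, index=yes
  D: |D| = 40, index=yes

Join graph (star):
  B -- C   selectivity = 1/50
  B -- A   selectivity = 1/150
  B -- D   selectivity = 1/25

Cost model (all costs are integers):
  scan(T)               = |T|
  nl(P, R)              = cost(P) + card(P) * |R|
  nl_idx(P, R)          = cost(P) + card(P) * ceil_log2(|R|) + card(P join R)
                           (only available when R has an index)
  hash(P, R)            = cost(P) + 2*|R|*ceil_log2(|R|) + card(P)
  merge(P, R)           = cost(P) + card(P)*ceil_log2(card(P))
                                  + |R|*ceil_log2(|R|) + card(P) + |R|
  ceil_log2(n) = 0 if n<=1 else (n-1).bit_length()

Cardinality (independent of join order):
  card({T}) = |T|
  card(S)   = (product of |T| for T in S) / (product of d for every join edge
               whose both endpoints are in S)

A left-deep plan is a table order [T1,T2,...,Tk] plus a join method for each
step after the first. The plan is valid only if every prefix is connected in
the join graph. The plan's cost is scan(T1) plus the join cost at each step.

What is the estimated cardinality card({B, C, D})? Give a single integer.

400

Tables in S: B(50), C(250), D(40)
Edges inside S: B-C(d=50), B-D(d=25)
numerator = 50 * 250 * 40 = 500000
denominator = 50 * 25 = 1250
card(S) = 500000 / 1250 = 400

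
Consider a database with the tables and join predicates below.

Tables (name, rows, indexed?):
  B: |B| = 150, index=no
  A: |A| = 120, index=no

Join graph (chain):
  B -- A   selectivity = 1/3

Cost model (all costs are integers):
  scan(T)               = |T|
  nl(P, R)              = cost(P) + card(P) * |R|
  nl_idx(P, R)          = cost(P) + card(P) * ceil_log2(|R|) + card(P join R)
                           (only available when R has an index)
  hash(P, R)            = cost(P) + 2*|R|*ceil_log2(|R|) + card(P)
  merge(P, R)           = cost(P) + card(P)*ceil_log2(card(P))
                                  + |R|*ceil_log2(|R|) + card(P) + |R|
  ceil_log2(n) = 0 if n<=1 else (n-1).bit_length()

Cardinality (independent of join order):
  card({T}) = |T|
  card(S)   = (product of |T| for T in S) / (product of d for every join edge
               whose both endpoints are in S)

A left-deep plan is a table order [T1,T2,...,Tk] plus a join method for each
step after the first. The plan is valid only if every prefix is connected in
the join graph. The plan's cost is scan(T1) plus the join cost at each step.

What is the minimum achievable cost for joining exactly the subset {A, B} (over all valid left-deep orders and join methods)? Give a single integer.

1980

Selinger DP over subsets of {A,B}:
  {B}: scan cost=150, card=150
  {A}: scan cost=120, card=120
  {AB}: card=6000; try (A,hash)→1980, (B,merge)→2430, (A,merge)→2460, (B,hash)→2640, (B,nl)→18120, (A,nl)→18150; best=1980 via (A,hash)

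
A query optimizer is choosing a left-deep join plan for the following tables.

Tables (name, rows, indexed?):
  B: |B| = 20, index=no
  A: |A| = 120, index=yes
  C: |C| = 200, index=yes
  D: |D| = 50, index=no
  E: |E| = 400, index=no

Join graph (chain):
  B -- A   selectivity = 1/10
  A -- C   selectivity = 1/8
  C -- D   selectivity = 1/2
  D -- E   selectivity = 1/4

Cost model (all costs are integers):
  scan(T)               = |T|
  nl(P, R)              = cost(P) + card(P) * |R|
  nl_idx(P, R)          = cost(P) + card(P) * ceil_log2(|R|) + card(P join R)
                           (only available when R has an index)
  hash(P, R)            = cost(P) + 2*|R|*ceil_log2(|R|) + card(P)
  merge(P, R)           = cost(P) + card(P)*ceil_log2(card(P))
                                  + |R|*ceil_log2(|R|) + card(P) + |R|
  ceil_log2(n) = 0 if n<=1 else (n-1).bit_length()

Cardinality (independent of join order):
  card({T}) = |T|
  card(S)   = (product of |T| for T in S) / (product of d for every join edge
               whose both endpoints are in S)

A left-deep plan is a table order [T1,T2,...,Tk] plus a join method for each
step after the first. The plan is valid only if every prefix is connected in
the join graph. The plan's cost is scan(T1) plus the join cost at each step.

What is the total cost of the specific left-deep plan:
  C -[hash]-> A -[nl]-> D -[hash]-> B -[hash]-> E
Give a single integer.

step 1: scan C: cost=200, card=200
step 2: join A via hash
    card(P join A) = 200*120/(8) = 3000
    cost = 200 + 2*120*7 + 200 = 2080
step 3: join D via nl
    card(P join D) = 3000*50/(2) = 75000
    cost = 2080 + 3000*50 = 152080
step 4: join B via hash
    card(P join B) = 75000*20/(10) = 150000
    cost = 152080 + 2*20*5 + 75000 = 227280
step 5: join E via hash
    card(P join E) = 150000*400/(4) = 15000000
    cost = 227280 + 2*400*9 + 150000 = 384480

384480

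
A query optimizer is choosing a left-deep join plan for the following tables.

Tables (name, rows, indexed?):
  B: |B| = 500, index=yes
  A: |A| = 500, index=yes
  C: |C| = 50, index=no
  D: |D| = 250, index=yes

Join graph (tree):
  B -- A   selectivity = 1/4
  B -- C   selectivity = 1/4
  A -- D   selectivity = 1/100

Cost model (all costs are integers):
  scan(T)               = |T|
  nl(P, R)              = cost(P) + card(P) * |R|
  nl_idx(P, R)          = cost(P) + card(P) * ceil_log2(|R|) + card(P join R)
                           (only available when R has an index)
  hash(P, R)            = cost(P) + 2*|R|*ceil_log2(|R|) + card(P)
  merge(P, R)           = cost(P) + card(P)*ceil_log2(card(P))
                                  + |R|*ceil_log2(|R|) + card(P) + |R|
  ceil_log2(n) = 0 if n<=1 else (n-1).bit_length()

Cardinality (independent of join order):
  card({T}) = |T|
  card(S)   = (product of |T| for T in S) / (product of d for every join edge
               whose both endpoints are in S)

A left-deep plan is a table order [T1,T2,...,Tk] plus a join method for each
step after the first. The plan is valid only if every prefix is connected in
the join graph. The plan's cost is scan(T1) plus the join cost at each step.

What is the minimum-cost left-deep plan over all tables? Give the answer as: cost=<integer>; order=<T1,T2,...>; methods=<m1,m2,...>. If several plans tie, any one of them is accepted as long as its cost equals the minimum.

Selinger DP (subsets sized 1..n):
  {B}: scan cost=500, card=500
  {A}: scan cost=500, card=500
  {C}: scan cost=50, card=50
  {D}: scan cost=250, card=250
  {AB}: card=62500; try (B,hash)→10000, (A,hash)→10000, (B,merge)→10500, (A,merge)→10500, (B,nl_idx)→67500, (A,nl_idx)→67500 …(+2); best=10000 via (B,hash)
  {BC}: card=6250; try (C,hash)→1600, (B,merge)→5400, (C,merge)→5850, (B,nl_idx)→6750, (B,hash)→9100, (B,nl)→25050 …(+1); best=1600 via (C,hash)
  {AD}: card=1250; try (A,nl_idx)→3750, (D,hash)→5000, (D,nl_idx)→5750, (A,merge)→7500, (D,merge)→7750, (A,hash)→9500 …(+2); best=3750 via (A,nl_idx)
  {ABC}: card=781250; try (A,hash)→16850, (C,hash)→73100, (A,merge)→94100, (A,nl_idx)→839100, (C,merge)→1072850, (A,nl)→3126600 …(+1); best=16850 via (A,hash)
  {ABD}: card=156250; try (B,hash)→14000, (B,merge)→23750, (D,hash)→76500, (B,nl_idx)→171250, (B,nl)→628750, (D,nl_idx)→666250 …(+2); best=14000 via (B,hash)
  {ABCD}: card=1953125; try (C,hash)→170850, (D,hash)→802100, (C,merge)→2983100, (C,nl)→7826500, (D,nl_idx)→8219975, (D,merge)→16425350 …(+1); best=170850 via (C,hash)

cost=170850; order=D,A,B,C; methods=nl_idx,hash,hash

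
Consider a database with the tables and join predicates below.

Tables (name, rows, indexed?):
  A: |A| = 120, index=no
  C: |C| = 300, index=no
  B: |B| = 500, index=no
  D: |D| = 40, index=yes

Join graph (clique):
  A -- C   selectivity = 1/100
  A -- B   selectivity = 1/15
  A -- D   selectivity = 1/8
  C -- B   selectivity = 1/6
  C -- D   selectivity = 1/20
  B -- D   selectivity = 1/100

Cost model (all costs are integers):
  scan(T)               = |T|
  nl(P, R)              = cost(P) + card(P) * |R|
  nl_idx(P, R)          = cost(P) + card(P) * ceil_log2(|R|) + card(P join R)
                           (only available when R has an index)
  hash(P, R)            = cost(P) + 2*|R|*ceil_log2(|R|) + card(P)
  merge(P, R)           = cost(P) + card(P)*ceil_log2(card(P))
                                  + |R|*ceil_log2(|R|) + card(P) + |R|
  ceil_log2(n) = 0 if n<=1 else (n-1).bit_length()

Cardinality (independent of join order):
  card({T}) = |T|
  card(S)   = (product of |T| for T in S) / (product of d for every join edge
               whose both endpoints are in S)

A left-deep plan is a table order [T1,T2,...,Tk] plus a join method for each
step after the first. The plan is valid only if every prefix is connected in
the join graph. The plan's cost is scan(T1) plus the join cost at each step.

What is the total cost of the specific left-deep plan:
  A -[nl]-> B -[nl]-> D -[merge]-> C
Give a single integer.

224920

step 1: scan A: cost=120, card=120
step 2: join B via nl
    card(P join B) = 120*500/(15) = 4000
    cost = 120 + 120*500 = 60120
step 3: join D via nl
    card(P join D) = 4000*40/(8*100) = 200
    cost = 60120 + 4000*40 = 220120
step 4: join C via merge
    card(P join C) = 200*300/(100*6*20) = 5
    cost = 220120 + 200*8 + 300*9 + 200 + 300 = 224920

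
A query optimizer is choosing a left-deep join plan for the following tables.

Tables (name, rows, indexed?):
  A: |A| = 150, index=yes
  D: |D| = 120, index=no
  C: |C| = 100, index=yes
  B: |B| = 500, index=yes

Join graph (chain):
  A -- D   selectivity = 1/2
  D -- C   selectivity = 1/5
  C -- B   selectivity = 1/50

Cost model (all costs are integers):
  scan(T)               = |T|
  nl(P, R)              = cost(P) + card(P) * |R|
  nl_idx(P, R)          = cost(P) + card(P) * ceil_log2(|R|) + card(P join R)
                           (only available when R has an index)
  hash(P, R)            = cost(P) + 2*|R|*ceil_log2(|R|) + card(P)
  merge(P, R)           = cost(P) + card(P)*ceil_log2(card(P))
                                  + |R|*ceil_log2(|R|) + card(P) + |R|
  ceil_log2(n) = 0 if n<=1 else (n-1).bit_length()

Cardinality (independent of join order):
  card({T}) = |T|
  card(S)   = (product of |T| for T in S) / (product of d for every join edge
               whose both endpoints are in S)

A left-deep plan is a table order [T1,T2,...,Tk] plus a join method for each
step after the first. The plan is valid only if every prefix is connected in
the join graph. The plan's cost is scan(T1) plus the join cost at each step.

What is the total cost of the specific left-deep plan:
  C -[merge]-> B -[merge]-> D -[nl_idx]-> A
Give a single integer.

2009860

step 1: scan C: cost=100, card=100
step 2: join B via merge
    card(P join B) = 100*500/(50) = 1000
    cost = 100 + 100*7 + 500*9 + 100 + 500 = 5900
step 3: join D via merge
    card(P join D) = 1000*120/(5) = 24000
    cost = 5900 + 1000*10 + 120*7 + 1000 + 120 = 17860
step 4: join A via nl_idx
    card(P join A) = 24000*150/(2) = 1800000
    cost = 17860 + 24000*8 + 1800000 = 2009860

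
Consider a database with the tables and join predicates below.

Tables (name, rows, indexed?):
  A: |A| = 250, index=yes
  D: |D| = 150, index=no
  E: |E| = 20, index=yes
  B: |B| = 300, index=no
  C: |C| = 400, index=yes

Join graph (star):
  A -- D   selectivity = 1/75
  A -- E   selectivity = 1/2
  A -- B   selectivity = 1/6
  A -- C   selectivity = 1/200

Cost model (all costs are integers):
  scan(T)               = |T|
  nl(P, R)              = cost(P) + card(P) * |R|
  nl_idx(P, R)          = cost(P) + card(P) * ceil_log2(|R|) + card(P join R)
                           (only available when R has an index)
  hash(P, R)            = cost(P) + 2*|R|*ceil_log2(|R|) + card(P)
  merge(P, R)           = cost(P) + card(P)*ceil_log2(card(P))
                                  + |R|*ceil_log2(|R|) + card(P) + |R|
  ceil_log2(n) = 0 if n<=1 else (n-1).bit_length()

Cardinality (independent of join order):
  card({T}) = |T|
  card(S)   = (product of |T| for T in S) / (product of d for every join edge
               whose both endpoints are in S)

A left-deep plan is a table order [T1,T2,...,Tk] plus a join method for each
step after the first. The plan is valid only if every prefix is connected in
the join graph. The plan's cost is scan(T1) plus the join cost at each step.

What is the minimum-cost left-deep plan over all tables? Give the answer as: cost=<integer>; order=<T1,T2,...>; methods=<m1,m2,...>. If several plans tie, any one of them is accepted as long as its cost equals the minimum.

cost=22500; order=A,C,D,E,B; methods=nl_idx,hash,hash,hash

Selinger DP (subsets sized 1..n):
  {A}: scan cost=250, card=250
  {D}: scan cost=150, card=150
  {E}: scan cost=20, card=20
  {B}: scan cost=300, card=300
  {C}: scan cost=400, card=400
  {AD}: card=500; try (A,nl_idx)→1850, (D,hash)→2900, (A,merge)→3750, (D,merge)→3850, (A,hash)→4300, (A,nl)→37650 …(+1); best=1850 via (A,nl_idx)
  {AE}: card=2500; try (E,hash)→700, (A,merge)→2390, (E,merge)→2620, (A,nl_idx)→2680, (E,nl_idx)→4000, (A,hash)→4040 …(+2); best=700 via (E,hash)
  {AB}: card=12500; try (A,hash)→4600, (B,merge)→5500, (A,merge)→5550, (B,hash)→5900, (A,nl_idx)→15200, (B,nl)→75250 …(+1); best=4600 via (A,hash)
  {AC}: card=500; try (C,nl_idx)→3000, (A,nl_idx)→4100, (A,hash)→4800, (C,merge)→6500, (A,merge)→6650, (C,hash)→7700 …(+2); best=3000 via (C,nl_idx)
  {ADE}: card=5000; try (E,hash)→2550, (D,hash)→5600, (E,merge)→6970, (E,nl_idx)→9350, (E,nl)→11850, (D,merge)→34550 …(+1); best=2550 via (E,hash)
  {ABD}: card=25000; try (B,hash)→7750, (B,merge)→9850, (D,hash)→19500, (B,nl)→151850, (D,merge)→193450, (D,nl)→1879600; best=7750 via (B,hash)
  {ACD}: card=1000; try (D,hash)→5900, (C,nl_idx)→7350, (D,merge)→9350, (C,hash)→9550, (C,merge)→10850, (D,nl)→78000 …(+1); best=5900 via (D,hash)
  {ABE}: card=125000; try (B,hash)→8600, (E,hash)→17300, (B,merge)→36200, (E,nl_idx)→192100, (E,merge)→192220, (E,nl)→254600 …(+1); best=8600 via (B,hash)
  {ACE}: card=5000; try (E,hash)→3700, (E,merge)→8120, (C,hash)→10400, (E,nl_idx)→10500, (E,nl)→13000, (C,nl_idx)→28200 …(+2); best=3700 via (E,hash)
  {ABC}: card=25000; try (B,hash)→8900, (B,merge)→11000, (C,hash)→24300, (C,nl_idx)→142100, (B,nl)→153000, (C,merge)→196100 …(+1); best=8900 via (B,hash)
  {ABDE}: card=250000; try (B,hash)→12950, (E,hash)→32950, (B,merge)→75550, (D,hash)→136000, (E,nl_idx)→382750, (E,merge)→407870 …(+4); best=12950 via (B,hash)
  {ACDE}: card=10000; try (E,hash)→7100, (D,hash)→11100, (C,hash)→14750, (E,merge)→17020, (E,nl_idx)→20900, (E,nl)→25900 …(+5); best=7100 via (E,hash)
  {ABCD}: card=50000; try (B,hash)→12300, (B,merge)→19900, (D,hash)→36300, (C,hash)→39950, (C,nl_idx)→282750, (B,nl)→305900 …(+4); best=12300 via (B,hash)
  {ABCE}: card=250000; try (B,hash)→14100, (E,hash)→34100, (B,merge)→76700, (C,hash)→140800, (E,nl_idx)→383900, (E,merge)→409020 …(+5); best=14100 via (B,hash)
  {ABCDE}: card=500000; try (B,hash)→22500, (E,hash)→62500, (B,merge)→160100, (D,hash)→266500, (C,hash)→270150, (E,nl_idx)→762300 …(+8); best=22500 via (B,hash)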